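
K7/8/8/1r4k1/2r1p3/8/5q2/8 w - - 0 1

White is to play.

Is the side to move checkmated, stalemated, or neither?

White to move; white king on a8.
In check: no.
King squares — a7: attacked by Qf2; b7: attacked by Rb5; b8: attacked by Rb5.
Legal moves for White: none.
Not in check and no legal moves → stalemate.

stalemate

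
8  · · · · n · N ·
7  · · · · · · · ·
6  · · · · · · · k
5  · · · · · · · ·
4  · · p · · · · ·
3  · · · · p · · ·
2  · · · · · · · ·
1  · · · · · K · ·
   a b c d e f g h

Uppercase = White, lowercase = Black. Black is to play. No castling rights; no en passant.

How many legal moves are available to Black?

Black to move; king on h6.
In check: yes, from the white knight on g8.
Legal moves: Kh7, Kg7, Kg6, Kh5, Kg5.
Count: 5.

5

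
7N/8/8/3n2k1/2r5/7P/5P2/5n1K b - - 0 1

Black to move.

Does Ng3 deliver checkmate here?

no

After Ng3: white king on h1; in check: yes, from the black knight on g3.
White has 4 legal replies: Kh2, Kg2, Kg1, fxg3.
In check but a legal move exists → not checkmate.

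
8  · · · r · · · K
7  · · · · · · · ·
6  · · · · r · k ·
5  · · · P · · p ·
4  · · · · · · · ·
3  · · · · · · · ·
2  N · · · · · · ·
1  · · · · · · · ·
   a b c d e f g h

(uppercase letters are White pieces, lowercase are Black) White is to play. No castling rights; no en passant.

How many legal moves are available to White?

0

White to move; king on h8.
In check: yes, from the black rook on d8.
Legal moves: none.
Count: 0.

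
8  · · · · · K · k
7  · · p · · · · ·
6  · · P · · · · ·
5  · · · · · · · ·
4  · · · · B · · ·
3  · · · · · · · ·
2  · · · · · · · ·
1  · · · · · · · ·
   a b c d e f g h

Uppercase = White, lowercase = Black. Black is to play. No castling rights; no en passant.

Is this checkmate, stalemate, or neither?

Black to move; black king on h8.
In check: no.
King squares — g7: attacked by Kf8; h7: attacked by Be4; g8: attacked by Kf8.
Legal moves for Black: none.
Not in check and no legal moves → stalemate.

stalemate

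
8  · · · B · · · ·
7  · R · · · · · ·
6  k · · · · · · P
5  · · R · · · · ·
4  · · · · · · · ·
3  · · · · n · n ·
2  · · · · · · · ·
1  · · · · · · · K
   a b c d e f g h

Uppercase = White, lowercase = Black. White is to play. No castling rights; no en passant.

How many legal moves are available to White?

White to move; king on h1.
In check: yes, from the black knight on g3.
Legal moves: Kh2, Kg1.
Count: 2.

2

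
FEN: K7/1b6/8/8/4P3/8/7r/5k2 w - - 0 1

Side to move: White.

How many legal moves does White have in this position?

White to move; king on a8.
In check: yes, from the black bishop on b7.
Legal moves: Kb8, Kxb7, Ka7.
Count: 3.

3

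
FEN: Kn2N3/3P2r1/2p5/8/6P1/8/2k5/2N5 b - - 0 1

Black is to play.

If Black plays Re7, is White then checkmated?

After Re7: white king on a8; in check: no.
White is not in check, so this cannot be checkmate.

no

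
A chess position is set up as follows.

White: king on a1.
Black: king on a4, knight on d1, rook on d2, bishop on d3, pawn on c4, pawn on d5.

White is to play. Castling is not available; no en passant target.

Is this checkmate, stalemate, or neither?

White to move; white king on a1.
In check: no.
King squares — b1: attacked by Bd3; a2: attacked by Rd2; b2: attacked by Nd1.
Legal moves for White: none.
Not in check and no legal moves → stalemate.

stalemate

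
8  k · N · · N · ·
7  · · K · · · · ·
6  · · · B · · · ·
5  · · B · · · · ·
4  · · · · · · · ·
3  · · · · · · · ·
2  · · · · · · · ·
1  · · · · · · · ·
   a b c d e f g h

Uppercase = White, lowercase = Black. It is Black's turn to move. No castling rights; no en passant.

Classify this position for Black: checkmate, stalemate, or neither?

Black to move; black king on a8.
In check: no.
King squares — a7: attacked by Bc5; b7: attacked by Kc7; b8: attacked by Kc7.
Legal moves for Black: none.
Not in check and no legal moves → stalemate.

stalemate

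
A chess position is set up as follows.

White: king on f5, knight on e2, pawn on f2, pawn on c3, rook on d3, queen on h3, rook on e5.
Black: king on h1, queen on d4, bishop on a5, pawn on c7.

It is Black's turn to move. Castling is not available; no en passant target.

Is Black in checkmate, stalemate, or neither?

checkmate

Black to move; black king on h1.
In check: yes, from the white queen on h3.
King squares — g1: attacked by Ne2; g2: attacked by Qh3; h2: attacked by Qh3.
Legal moves for Black: none.
In check with no legal moves → checkmate.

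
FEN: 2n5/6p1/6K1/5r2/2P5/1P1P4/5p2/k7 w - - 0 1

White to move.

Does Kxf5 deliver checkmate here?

no

After Kxf5: black king on a1; in check: no.
Black is not in check, so this cannot be checkmate.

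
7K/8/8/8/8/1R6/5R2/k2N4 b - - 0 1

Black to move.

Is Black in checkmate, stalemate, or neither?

Black to move; black king on a1.
In check: no.
King squares — b1: attacked by Rb3; a2: attacked by Rf2; b2: attacked by Nd1.
Legal moves for Black: none.
Not in check and no legal moves → stalemate.

stalemate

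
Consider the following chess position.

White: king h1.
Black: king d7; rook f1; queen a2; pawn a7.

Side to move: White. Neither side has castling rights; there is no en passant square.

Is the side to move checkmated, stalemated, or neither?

checkmate

White to move; white king on h1.
In check: yes, from the black rook on f1.
King squares — g1: attacked by Rf1; g2: attacked by Qa2; h2: attacked by Qa2.
Legal moves for White: none.
In check with no legal moves → checkmate.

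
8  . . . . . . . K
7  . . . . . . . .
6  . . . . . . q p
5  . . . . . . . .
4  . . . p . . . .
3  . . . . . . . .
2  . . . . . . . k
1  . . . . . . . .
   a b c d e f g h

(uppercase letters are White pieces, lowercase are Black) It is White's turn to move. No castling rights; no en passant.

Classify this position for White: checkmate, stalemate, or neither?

stalemate

White to move; white king on h8.
In check: no.
King squares — g7: attacked by Qg6; h7: attacked by Qg6; g8: attacked by Qg6.
Legal moves for White: none.
Not in check and no legal moves → stalemate.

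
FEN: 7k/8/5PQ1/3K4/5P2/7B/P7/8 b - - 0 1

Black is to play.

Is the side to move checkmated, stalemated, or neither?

Black to move; black king on h8.
In check: no.
King squares — g7: attacked by Pf6; h7: attacked by Qg6; g8: attacked by Qg6.
Legal moves for Black: none.
Not in check and no legal moves → stalemate.

stalemate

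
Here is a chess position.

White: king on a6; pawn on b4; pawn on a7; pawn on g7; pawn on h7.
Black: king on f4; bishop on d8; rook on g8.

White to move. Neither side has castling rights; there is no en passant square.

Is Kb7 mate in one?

After Kb7: black king on f4; in check: no.
Black is not in check, so this cannot be checkmate.

no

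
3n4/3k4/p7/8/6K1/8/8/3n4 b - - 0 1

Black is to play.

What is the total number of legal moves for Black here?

Black to move; king on d7.
In check: no.
Legal moves: Nf7, Nb7, Ne6, Nc6, Ke8, Kc8, Ke7, Kc7, Ke6, Kd6, Kc6, Ne3+, Nc3, Nf2+, Nb2, a5.
Count: 16.

16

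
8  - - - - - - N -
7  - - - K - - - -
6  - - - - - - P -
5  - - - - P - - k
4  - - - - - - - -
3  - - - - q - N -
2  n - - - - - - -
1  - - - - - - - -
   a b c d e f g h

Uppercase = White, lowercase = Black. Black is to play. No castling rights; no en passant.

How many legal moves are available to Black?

5

Black to move; king on h5.
In check: yes, from the white knight on g3.
Legal moves: Kxg6, Kg5, Kh4, Kg4, Qxg3.
Count: 5.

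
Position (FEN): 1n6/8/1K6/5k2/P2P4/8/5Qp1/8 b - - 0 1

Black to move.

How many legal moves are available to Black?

Black to move; king on f5.
In check: yes, from the white queen on f2.
Legal moves: Kg6, Ke6, Kg5, Kg4, Ke4.
Count: 5.

5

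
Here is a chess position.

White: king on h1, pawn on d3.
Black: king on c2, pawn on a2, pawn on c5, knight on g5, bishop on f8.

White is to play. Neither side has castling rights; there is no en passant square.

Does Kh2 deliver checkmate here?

After Kh2: black king on c2; in check: no.
Black is not in check, so this cannot be checkmate.

no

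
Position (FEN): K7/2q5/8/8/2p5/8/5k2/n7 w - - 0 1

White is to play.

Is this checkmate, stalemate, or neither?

White to move; white king on a8.
In check: no.
King squares — a7: attacked by Qc7; b7: attacked by Qc7; b8: attacked by Qc7.
Legal moves for White: none.
Not in check and no legal moves → stalemate.

stalemate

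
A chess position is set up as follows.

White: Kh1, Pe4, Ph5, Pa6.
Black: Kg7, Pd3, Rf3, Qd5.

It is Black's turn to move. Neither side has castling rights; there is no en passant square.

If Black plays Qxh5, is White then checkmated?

no

After Qxh5: white king on h1; in check: yes, from the black queen on h5.
White has 2 legal replies: Kg2, Kg1.
In check but a legal move exists → not checkmate.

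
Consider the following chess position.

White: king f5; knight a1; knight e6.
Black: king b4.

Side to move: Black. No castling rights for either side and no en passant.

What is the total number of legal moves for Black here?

6

Black to move; king on b4.
In check: no.
Legal moves: Kb5, Ka5, Kc4, Ka4, Kc3, Ka3.
Count: 6.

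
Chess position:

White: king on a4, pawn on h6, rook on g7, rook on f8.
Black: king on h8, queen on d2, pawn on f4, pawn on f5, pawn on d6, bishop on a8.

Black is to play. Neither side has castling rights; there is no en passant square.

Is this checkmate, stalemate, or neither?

Black to move; black king on h8.
In check: yes, from the white rook on f8.
King squares — g7: attacked by Ph6; h7: attacked by Rg7; g8: attacked by Rg7.
Legal moves for Black: none.
In check with no legal moves → checkmate.

checkmate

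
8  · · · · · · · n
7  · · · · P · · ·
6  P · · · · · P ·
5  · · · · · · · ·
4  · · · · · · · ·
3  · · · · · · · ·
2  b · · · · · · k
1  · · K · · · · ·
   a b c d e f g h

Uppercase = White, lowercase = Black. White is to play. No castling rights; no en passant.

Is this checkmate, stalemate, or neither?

White to move; white king on c1.
In check: no.
Legal moves for White: Kd2, Kc2, Kb2, Kd1, e8=Q, e8=R, e8=B, e8=N, g7, a7.
White has 10 legal moves and is not in check → neither.

neither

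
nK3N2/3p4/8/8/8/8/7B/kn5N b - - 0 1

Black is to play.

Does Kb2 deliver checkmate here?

no

After Kb2: white king on b8; in check: no.
White is not in check, so this cannot be checkmate.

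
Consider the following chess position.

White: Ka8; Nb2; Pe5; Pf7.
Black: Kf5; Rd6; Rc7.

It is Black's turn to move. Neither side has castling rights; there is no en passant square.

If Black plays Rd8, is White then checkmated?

After Rd8: white king on a8; in check: yes, from the black rook on d8.
King squares — a7: attacked by Rc7; b7: attacked by Rc7; b8: attacked by Rd8.
White has no legal moves → checkmate.

yes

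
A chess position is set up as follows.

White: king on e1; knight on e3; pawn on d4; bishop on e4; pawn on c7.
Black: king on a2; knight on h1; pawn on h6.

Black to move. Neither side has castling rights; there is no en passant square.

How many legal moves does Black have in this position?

7

Black to move; king on a2.
In check: no.
Legal moves: Kb3, Ka3, Kb2, Ka1, Ng3, Nf2, h5.
Count: 7.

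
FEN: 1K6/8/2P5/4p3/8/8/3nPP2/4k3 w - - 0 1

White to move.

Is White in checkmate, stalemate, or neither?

White to move; white king on b8.
In check: no.
Legal moves for White: Kc8, Ka8, Kc7, Kb7, Ka7, c7, f3, e3, f4, e4.
White has 10 legal moves and is not in check → neither.

neither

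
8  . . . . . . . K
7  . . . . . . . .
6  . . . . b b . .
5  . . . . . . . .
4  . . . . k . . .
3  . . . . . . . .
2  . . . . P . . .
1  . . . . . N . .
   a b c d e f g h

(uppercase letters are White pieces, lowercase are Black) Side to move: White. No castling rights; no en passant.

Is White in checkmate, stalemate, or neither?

neither

White to move; white king on h8.
In check: yes, from the black bishop on f6.
Legal moves for White: Kh7.
White is in check but has 1 legal move → neither.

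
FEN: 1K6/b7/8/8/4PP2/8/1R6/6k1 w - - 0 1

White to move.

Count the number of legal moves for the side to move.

5

White to move; king on b8.
In check: yes, from the black bishop on a7.
Legal moves: Kc8, Ka8, Kc7, Kb7, Kxa7.
Count: 5.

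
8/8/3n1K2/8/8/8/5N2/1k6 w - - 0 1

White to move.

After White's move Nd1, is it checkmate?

no

After Nd1: black king on b1; in check: no.
Black is not in check, so this cannot be checkmate.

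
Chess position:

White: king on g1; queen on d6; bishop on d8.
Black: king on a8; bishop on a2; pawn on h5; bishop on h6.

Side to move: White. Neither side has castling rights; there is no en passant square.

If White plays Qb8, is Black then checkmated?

After Qb8: black king on a8; in check: yes, from the white queen on b8.
Black has 1 legal reply: Kxb8.
In check but a legal move exists → not checkmate.

no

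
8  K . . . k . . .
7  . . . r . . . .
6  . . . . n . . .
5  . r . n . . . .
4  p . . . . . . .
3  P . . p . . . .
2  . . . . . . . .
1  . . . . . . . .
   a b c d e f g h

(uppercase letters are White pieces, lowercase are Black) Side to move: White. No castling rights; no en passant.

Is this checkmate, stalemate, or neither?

stalemate

White to move; white king on a8.
In check: no.
King squares — a7: attacked by Rd7; b7: attacked by Rb5; b8: attacked by Rb5.
Legal moves for White: none.
Not in check and no legal moves → stalemate.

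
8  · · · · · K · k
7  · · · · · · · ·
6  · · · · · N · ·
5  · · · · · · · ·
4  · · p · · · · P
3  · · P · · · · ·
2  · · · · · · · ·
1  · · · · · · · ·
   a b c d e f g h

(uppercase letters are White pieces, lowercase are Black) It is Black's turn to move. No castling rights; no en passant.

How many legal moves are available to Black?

0

Black to move; king on h8.
In check: no.
Legal moves: none.
Count: 0.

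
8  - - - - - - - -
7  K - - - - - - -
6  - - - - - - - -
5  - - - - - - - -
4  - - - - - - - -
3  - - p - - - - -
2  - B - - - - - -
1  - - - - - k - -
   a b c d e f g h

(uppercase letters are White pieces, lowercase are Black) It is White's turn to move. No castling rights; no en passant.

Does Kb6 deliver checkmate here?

no

After Kb6: black king on f1; in check: no.
Black is not in check, so this cannot be checkmate.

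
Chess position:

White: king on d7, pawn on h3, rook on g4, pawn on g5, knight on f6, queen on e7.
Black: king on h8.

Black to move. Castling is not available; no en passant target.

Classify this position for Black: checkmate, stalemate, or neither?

stalemate

Black to move; black king on h8.
In check: no.
King squares — g7: attacked by Qe7; h7: attacked by Nf6; g8: attacked by Nf6.
Legal moves for Black: none.
Not in check and no legal moves → stalemate.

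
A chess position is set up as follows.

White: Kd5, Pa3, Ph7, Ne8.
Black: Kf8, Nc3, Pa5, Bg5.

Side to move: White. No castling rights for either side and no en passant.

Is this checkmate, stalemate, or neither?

White to move; white king on d5.
In check: yes, from the black knight on c3.
King squares — c4: available; d4: available; e4: attacked by Nc3; c5: available; e5: available; c6: available; d6: available; e6: available.
Legal moves for White: Ke6, Kd6, Kc6, Ke5, Kc5, Kd4, Kc4.
White is in check but has 7 legal moves → neither.

neither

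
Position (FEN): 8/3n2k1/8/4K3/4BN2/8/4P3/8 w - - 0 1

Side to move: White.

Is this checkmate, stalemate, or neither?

neither

White to move; white king on e5.
In check: yes, from the black knight on d7.
Legal moves for White: Ke6, Kd6, Kf5, Kd5, Kd4.
White is in check but has 5 legal moves → neither.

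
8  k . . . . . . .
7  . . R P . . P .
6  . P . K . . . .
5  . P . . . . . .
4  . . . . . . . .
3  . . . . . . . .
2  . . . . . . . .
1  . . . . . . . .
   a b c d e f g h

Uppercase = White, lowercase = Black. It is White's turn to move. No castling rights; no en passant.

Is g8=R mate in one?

yes

After g8=R: black king on a8; in check: yes, from the white rook on g8.
King squares — a7: attacked by Pb6; b7: attacked by Rc7; b8: attacked by Rg8.
Black has no legal moves → checkmate.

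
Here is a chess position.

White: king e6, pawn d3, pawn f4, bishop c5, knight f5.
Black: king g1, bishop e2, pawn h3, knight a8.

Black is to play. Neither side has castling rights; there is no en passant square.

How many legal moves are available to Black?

Black to move; king on g1.
In check: yes, from the white bishop on c5.
Legal moves: Kh2, Kg2, Kh1, Kf1.
Count: 4.

4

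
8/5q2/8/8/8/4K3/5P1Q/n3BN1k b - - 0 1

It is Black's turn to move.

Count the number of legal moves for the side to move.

0

Black to move; king on h1.
In check: yes, from the white queen on h2.
Legal moves: none.
Count: 0.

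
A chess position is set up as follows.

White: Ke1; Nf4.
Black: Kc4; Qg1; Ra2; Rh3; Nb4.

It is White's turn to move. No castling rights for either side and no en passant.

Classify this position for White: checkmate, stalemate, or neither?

White to move; white king on e1.
In check: yes, from the black queen on g1.
King squares — d1: attacked by Qg1; f1: attacked by Qg1; d2: attacked by Ra2; e2: attacked by Ra2; f2: attacked by Qg1.
Legal moves for White: none.
In check with no legal moves → checkmate.

checkmate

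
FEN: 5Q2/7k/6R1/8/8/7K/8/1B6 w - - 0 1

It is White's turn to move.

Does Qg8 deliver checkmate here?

After Qg8: black king on h7; in check: yes, from the white queen on g8.
King squares — g6: attacked by Bb1; h6: attacked by Rg6; g7: attacked by Rg6; g8: attacked by Rg6; h8: attacked by Qg8.
Black has no legal moves → checkmate.

yes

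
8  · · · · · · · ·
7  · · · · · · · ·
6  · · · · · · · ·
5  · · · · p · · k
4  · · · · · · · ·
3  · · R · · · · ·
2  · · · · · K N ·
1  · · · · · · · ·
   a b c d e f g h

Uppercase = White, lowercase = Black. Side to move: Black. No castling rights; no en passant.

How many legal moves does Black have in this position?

Black to move; king on h5.
In check: no.
Legal moves: Kh6, Kg6, Kg5, Kg4, e4.
Count: 5.

5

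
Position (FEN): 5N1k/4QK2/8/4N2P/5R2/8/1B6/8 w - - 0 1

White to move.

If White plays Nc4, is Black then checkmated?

After Nc4: black king on h8; in check: yes, from the white bishop on b2.
King squares — g7: attacked by Bb2; h7: attacked by Nf8; g8: attacked by Kf7.
Black has no legal moves → checkmate.

yes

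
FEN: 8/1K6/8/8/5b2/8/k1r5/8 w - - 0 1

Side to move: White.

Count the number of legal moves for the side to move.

White to move; king on b7.
In check: no.
Legal moves: Ka8, Ka7, Kb6, Ka6.
Count: 4.

4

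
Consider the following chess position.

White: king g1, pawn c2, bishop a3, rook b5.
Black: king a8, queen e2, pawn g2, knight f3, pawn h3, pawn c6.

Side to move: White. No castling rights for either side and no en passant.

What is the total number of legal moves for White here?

0

White to move; king on g1.
In check: yes, from the black knight on f3.
Legal moves: none.
Count: 0.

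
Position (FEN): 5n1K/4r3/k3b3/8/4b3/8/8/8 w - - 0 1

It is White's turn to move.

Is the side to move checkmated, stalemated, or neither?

White to move; white king on h8.
In check: no.
King squares — g7: attacked by Re7; h7: attacked by Be4; g8: attacked by Be6.
Legal moves for White: none.
Not in check and no legal moves → stalemate.

stalemate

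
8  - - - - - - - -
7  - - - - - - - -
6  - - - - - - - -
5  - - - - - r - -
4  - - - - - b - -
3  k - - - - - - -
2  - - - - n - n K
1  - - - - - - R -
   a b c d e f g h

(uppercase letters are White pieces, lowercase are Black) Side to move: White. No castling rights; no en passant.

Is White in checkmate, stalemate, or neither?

neither

White to move; white king on h2.
In check: yes, from the black bishop on f4.
Legal moves for White: Kh3, Kxg2, Kh1.
White is in check but has 3 legal moves → neither.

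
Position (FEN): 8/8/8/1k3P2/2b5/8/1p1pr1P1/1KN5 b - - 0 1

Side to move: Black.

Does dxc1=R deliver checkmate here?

After dxc1=R: white king on b1; in check: yes, from the black rook on c1.
King squares — a1: attacked by Rc1; c1: attacked by Pb2; a2: attacked by Bc4; b2: attacked by Re2; c2: attacked by Rc1.
White has no legal moves → checkmate.

yes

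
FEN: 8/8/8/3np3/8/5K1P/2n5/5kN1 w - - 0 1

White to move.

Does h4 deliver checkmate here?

no

After h4: black king on f1; in check: no.
Black is not in check, so this cannot be checkmate.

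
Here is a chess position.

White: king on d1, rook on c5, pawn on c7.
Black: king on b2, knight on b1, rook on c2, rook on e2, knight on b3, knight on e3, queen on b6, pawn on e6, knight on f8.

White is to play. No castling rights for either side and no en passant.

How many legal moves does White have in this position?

White to move; king on d1.
In check: yes, from the black knight on e3.
Legal moves: none.
Count: 0.

0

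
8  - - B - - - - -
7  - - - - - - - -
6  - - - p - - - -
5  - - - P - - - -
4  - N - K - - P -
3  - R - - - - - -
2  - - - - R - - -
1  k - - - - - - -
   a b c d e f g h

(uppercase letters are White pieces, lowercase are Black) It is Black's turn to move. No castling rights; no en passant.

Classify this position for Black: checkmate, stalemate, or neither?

Black to move; black king on a1.
In check: no.
King squares — b1: attacked by Rb3; a2: attacked by Re2; b2: attacked by Re2.
Legal moves for Black: none.
Not in check and no legal moves → stalemate.

stalemate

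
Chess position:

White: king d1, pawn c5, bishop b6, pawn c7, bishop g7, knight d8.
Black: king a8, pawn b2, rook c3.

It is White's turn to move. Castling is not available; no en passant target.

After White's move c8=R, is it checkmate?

yes

After c8=R: black king on a8; in check: yes, from the white rook on c8.
King squares — a7: attacked by Bb6; b7: attacked by Nd8; b8: attacked by Rc8.
Black has no legal moves → checkmate.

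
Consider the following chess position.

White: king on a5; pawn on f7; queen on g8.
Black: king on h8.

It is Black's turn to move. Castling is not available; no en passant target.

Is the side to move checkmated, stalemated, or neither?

Black to move; black king on h8.
In check: yes, from the white queen on g8.
King squares — g7: attacked by Qg8; h7: attacked by Qg8; g8: attacked by Pf7.
Legal moves for Black: none.
In check with no legal moves → checkmate.

checkmate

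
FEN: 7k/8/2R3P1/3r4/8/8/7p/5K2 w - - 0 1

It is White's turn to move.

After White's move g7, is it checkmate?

no

After g7: black king on h8; in check: yes, from the white pawn on g7.
Black has 3 legal replies: Kg8, Kh7, Kxg7.
In check but a legal move exists → not checkmate.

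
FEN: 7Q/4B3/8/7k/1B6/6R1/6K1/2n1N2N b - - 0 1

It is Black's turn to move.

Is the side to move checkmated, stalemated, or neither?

Black to move; black king on h5.
In check: yes, from the white queen on h8.
King squares — g4: attacked by Rg3; h4: attacked by Be7; g5: attacked by Rg3; g6: attacked by Rg3; h6: attacked by Qh8.
Legal moves for Black: none.
In check with no legal moves → checkmate.

checkmate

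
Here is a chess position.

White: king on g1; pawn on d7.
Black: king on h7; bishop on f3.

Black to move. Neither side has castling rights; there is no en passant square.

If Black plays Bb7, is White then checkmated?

no

After Bb7: white king on g1; in check: no.
White is not in check, so this cannot be checkmate.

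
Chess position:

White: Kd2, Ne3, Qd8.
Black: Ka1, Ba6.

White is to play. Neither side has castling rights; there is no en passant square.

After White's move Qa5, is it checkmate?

After Qa5: black king on a1; in check: yes, from the white queen on a5.
Black has 2 legal replies: Kb2, Kb1.
In check but a legal move exists → not checkmate.

no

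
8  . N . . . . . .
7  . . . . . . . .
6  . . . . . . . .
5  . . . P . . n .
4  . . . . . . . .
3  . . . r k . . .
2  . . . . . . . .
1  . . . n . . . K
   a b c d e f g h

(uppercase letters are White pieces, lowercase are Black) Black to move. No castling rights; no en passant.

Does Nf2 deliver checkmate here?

no

After Nf2: white king on h1; in check: yes, from the black knight on f2.
White has 3 legal replies: Kh2, Kg2, Kg1.
In check but a legal move exists → not checkmate.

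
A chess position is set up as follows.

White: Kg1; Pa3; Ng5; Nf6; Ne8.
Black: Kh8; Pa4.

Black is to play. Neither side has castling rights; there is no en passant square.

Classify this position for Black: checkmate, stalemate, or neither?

Black to move; black king on h8.
In check: no.
King squares — g7: attacked by Ne8; h7: attacked by Ng5; g8: attacked by Nf6.
Legal moves for Black: none.
Not in check and no legal moves → stalemate.

stalemate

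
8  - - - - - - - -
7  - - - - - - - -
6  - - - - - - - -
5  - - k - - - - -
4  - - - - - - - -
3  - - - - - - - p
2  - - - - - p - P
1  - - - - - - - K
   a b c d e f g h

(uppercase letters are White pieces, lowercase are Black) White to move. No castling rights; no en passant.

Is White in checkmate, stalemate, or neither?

White to move; white king on h1.
In check: no.
King squares — g1: attacked by Pf2; g2: attacked by Ph3; h2: own pawn.
Legal moves for White: none.
Not in check and no legal moves → stalemate.

stalemate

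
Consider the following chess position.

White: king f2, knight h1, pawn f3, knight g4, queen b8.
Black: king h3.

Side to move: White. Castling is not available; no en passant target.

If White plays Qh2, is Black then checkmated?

After Qh2: black king on h3; in check: yes, from the white queen on h2.
King squares — g2: attacked by Kf2; h2: attacked by Ng4; g3: attacked by Nh1; g4: attacked by Pf3; h4: attacked by Qh2.
Black has no legal moves → checkmate.

yes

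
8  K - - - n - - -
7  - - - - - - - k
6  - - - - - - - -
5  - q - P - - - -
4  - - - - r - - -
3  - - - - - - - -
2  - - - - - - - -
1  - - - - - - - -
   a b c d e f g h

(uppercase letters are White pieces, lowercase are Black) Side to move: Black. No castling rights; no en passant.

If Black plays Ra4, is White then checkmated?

After Ra4: white king on a8; in check: yes, from the black rook on a4.
King squares — a7: attacked by Ra4; b7: attacked by Qb5; b8: attacked by Qb5.
White has no legal moves → checkmate.

yes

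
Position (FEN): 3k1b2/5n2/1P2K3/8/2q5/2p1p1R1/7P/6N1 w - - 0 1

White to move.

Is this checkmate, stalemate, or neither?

White to move; white king on e6.
In check: yes, from the black queen on c4.
King squares — d5: attacked by Qc4; e5: attacked by Nf7; f5: available; d6: attacked by Nf7; f6: available; d7: attacked by Kd8; e7: attacked by Kd8; f7: attacked by Qc4.
Legal moves for White: Kf6, Kf5.
White is in check but has 2 legal moves → neither.

neither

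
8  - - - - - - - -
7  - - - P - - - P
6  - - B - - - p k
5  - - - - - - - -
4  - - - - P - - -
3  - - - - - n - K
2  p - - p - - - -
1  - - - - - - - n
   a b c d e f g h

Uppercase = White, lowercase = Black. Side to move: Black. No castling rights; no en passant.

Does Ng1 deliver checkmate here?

no

After Ng1: white king on h3; in check: yes, from the black knight on g1.
White has 4 legal replies: Kh4, Kg4, Kh2, Kg2.
In check but a legal move exists → not checkmate.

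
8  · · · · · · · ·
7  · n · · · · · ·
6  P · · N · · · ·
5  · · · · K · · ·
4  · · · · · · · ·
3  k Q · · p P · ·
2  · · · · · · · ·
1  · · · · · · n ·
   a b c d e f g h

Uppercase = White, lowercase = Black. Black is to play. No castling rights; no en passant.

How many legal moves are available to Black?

Black to move; king on a3.
In check: yes, from the white queen on b3.
Legal moves: Kxb3.
Count: 1.

1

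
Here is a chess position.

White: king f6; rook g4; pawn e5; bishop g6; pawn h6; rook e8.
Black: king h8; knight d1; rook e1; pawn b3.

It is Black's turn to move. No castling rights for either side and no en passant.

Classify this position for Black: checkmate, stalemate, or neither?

checkmate

Black to move; black king on h8.
In check: yes, from the white rook on e8.
King squares — g7: attacked by Kf6; h7: attacked by Bg6; g8: attacked by Re8.
Legal moves for Black: none.
In check with no legal moves → checkmate.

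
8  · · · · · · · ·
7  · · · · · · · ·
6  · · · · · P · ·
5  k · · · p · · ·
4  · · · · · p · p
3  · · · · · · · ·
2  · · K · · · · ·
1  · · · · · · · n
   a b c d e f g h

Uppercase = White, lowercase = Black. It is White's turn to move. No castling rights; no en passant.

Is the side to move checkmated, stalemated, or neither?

neither

White to move; white king on c2.
In check: no.
Legal moves for White: Kd3, Kc3, Kb3, Kd2, Kb2, Kd1, Kc1, Kb1, f7.
White has 9 legal moves and is not in check → neither.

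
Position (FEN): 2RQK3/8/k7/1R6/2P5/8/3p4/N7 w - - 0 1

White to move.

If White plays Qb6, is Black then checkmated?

yes

After Qb6: black king on a6; in check: yes, from the white queen on b6.
King squares — a5: attacked by Rb5; b5: attacked by Pc4; b6: attacked by Rb5; a7: attacked by Qb6; b7: attacked by Qb6.
Black has no legal moves → checkmate.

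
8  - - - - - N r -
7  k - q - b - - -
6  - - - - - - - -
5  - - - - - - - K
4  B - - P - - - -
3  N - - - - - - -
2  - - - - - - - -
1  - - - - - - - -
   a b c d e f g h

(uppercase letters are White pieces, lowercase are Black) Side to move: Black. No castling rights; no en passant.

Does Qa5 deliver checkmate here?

After Qa5: white king on h5; in check: yes, from the black queen on a5.
White has 4 legal replies: Kh6, Bb5, Nb5+, d5.
In check but a legal move exists → not checkmate.

no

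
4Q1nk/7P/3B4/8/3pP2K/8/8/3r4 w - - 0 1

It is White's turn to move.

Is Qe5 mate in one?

no

After Qe5: black king on h8; in check: yes, from the white queen on e5.
Black has 2 legal replies: Kxh7, Nf6.
In check but a legal move exists → not checkmate.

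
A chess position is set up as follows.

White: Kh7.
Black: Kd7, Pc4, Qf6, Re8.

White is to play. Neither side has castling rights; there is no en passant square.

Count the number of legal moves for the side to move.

White to move; king on h7.
In check: no.
Legal moves: none.
Count: 0.

0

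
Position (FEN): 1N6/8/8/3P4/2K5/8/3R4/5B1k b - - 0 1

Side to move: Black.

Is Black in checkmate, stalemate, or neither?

Black to move; black king on h1.
In check: no.
Legal moves for Black: Kg1.
Black has 1 legal move and is not in check → neither.

neither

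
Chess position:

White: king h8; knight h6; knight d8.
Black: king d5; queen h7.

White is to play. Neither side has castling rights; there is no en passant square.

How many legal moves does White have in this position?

1

White to move; king on h8.
In check: yes, from the black queen on h7.
Legal moves: Kxh7.
Count: 1.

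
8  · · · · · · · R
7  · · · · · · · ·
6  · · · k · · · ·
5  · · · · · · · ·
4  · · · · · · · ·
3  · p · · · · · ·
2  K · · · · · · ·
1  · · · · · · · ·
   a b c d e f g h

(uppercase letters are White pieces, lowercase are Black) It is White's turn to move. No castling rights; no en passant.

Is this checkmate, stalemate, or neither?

White to move; white king on a2.
In check: yes, from the black pawn on b3.
Legal moves for White: Kxb3, Ka3, Kb2, Kb1, Ka1.
White is in check but has 5 legal moves → neither.

neither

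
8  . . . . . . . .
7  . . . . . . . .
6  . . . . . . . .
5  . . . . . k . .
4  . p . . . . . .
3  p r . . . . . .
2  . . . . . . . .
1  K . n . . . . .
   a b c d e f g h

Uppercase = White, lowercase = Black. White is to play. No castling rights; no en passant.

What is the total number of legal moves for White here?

White to move; king on a1.
In check: no.
Legal moves: none.
Count: 0.

0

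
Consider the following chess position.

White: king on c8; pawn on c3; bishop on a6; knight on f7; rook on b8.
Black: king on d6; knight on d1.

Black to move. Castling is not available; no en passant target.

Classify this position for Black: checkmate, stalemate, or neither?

neither

Black to move; black king on d6.
In check: yes, from the white knight on f7.
Legal moves for Black: Ke7, Ke6, Kc6, Kd5, Kc5.
Black is in check but has 5 legal moves → neither.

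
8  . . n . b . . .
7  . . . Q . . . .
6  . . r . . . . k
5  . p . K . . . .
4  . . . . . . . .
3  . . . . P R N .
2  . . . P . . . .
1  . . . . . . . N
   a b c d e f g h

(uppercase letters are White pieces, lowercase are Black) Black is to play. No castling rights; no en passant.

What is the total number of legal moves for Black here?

23

Black to move; king on h6.
In check: no.
Legal moves: Bf7+, Bxd7, Bg6, Bh5, Ne7+, Na7, Nd6, Nb6+, Kg6, Kg5, Rc7, Rg6, Rf6, Re6, Rd6+, Rb6, Ra6, Rc5+, Rc4, Rc3, Rc2, Rc1, b4.
Count: 23.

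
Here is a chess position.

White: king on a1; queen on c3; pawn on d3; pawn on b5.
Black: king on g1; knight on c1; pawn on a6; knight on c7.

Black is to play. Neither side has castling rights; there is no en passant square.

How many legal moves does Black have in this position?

16

Black to move; king on g1.
In check: no.
Legal moves: Ne8, Na8, Ne6, Nd5, Nxb5, Kh2, Kg2, Kf2, Kh1, Kf1, Nxd3, Nb3+, Ne2, Na2, axb5, a5.
Count: 16.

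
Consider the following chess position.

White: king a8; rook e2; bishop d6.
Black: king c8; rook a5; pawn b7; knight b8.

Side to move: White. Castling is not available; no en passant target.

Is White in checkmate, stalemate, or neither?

checkmate

White to move; white king on a8.
In check: yes, from the black rook on a5.
King squares — a7: attacked by Ra5; b7: attacked by Kc8; b8: attacked by Kc8.
Legal moves for White: none.
In check with no legal moves → checkmate.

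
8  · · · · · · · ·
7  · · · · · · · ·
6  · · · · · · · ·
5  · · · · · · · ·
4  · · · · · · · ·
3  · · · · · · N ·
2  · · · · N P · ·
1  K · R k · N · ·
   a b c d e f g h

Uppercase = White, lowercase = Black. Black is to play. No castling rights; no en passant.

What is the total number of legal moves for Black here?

Black to move; king on d1.
In check: yes, from the white rook on c1.
Legal moves: none.
Count: 0.

0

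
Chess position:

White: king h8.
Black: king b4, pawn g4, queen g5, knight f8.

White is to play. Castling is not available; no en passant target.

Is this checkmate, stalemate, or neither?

stalemate

White to move; white king on h8.
In check: no.
King squares — g7: attacked by Qg5; h7: attacked by Nf8; g8: attacked by Qg5.
Legal moves for White: none.
Not in check and no legal moves → stalemate.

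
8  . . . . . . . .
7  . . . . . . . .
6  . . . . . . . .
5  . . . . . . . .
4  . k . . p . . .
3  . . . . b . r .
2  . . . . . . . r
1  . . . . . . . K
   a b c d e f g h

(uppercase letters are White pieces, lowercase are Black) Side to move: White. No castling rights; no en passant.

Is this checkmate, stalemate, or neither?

neither

White to move; white king on h1.
In check: yes, from the black rook on h2.
Legal moves for White: Kxh2.
White is in check but has 1 legal move → neither.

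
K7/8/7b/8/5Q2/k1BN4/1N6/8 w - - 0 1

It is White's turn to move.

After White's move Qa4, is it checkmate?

yes

After Qa4: black king on a3; in check: yes, from the white queen on a4.
King squares — a2: attacked by Qa4; b2: attacked by Bc3; b3: attacked by Qa4; a4: attacked by Nb2; b4: attacked by Bc3.
Black has no legal moves → checkmate.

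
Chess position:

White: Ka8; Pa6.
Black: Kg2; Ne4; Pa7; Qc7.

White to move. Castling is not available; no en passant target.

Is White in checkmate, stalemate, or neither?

White to move; white king on a8.
In check: no.
King squares — a7: attacked by Qc7; b7: attacked by Qc7; b8: attacked by Qc7.
Legal moves for White: none.
Not in check and no legal moves → stalemate.

stalemate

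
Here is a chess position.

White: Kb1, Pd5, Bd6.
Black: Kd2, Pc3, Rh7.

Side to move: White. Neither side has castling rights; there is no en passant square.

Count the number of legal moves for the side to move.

13

White to move; king on b1.
In check: no.
Legal moves: Bf8, Bb8, Be7, Bc7, Be5, Bc5, Bf4+, Bb4, Bg3, Ba3, Bh2, Ka2, Ka1.
Count: 13.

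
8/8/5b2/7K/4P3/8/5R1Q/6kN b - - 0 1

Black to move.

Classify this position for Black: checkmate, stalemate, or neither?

checkmate

Black to move; black king on g1.
In check: yes, from the white queen on h2.
King squares — f1: attacked by Rf2; h1: attacked by Qh2; f2: attacked by Nh1; g2: attacked by Rf2; h2: attacked by Rf2.
Legal moves for Black: none.
In check with no legal moves → checkmate.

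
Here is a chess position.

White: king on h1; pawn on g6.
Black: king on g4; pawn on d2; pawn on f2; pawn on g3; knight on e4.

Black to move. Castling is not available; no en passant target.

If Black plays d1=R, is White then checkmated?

After d1=R: white king on h1; in check: yes, from the black rook on d1.
White has 1 legal reply: Kg2.
In check but a legal move exists → not checkmate.

no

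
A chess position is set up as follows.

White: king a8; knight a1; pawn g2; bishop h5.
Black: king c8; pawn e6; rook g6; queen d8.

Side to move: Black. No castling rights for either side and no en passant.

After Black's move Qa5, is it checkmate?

After Qa5: white king on a8; in check: yes, from the black queen on a5.
King squares — a7: attacked by Qa5; b7: attacked by Kc8; b8: attacked by Kc8.
White has no legal moves → checkmate.

yes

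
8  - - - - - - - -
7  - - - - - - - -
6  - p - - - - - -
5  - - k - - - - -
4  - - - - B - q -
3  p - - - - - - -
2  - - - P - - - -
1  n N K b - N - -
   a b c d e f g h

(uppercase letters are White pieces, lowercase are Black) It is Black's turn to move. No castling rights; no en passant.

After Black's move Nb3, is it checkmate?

After Nb3: white king on c1; in check: yes, from the black knight on b3.
King squares — b1: own knight; d1: attacked by Qg4; b2: attacked by Pa3; c2: attacked by Bd1; d2: own pawn.
White has no legal moves → checkmate.

yes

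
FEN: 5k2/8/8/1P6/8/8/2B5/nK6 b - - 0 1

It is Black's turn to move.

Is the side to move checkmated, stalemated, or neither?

Black to move; black king on f8.
In check: no.
Legal moves for Black: Kg8, Ke8, Kg7, Kf7, Ke7, Nb3, Nxc2.
Black has 7 legal moves and is not in check → neither.

neither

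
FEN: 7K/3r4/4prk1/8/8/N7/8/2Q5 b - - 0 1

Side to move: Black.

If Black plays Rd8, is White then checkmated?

After Rd8: white king on h8; in check: yes, from the black rook on d8.
King squares — g7: attacked by Kg6; h7: attacked by Kg6; g8: attacked by Rd8.
White has no legal moves → checkmate.

yes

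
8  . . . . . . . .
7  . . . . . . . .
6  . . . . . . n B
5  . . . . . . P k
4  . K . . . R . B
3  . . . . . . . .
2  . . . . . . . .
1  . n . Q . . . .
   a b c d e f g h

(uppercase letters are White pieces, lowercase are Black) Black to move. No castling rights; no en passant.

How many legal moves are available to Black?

0

Black to move; king on h5.
In check: yes, from the white queen on d1.
Legal moves: none.
Count: 0.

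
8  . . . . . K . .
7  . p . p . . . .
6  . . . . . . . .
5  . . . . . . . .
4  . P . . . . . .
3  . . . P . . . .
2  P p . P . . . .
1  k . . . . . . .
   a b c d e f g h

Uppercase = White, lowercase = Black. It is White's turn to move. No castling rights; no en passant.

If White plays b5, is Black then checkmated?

After b5: black king on a1; in check: no.
Black is not in check, so this cannot be checkmate.

no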